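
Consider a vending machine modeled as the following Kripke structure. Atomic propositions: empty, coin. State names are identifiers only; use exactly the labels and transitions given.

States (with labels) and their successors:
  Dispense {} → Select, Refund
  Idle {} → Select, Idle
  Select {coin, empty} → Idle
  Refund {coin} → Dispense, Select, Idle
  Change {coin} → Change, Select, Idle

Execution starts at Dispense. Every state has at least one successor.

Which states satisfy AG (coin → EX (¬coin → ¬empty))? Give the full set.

States satisfying coin → EX (¬coin → ¬empty): {Dispense, Idle, Select, Refund, Change}.
States satisfying AG (coin → EX (¬coin → ¬empty)): {Dispense, Idle, Select, Refund, Change}.

{Dispense, Idle, Select, Refund, Change}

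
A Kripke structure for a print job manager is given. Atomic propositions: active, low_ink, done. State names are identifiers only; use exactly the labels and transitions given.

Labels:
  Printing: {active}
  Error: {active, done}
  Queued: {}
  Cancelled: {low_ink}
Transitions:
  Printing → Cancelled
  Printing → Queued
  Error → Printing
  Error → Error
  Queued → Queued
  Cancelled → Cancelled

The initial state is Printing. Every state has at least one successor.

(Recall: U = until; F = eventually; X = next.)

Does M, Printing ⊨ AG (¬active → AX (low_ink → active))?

States satisfying ¬active → AX (low_ink → active): {Printing, Error, Queued}.
States satisfying AG (¬active → AX (low_ink → active)): {Queued}.
Cancelled is reachable from Printing and violates ¬active → AX (low_ink → active), so AG fails at Printing.
Printing ∉ Sat(AG (¬active → AX (low_ink → active))).

No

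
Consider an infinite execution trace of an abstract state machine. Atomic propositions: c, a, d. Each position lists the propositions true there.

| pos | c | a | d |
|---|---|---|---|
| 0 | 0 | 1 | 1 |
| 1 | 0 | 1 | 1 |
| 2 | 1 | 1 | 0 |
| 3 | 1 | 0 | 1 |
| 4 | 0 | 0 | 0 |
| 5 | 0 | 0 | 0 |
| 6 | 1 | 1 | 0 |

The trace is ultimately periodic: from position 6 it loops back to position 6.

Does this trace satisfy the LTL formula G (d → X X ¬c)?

Violated

d → X X ¬c must hold at every position from 0 onward. It fails at position 0, so G (d → X X ¬c) is false.
Positions where d holds: 0, 1, 3.
Check X X ¬c at each: 0→fails, 1→fails, 3→ok.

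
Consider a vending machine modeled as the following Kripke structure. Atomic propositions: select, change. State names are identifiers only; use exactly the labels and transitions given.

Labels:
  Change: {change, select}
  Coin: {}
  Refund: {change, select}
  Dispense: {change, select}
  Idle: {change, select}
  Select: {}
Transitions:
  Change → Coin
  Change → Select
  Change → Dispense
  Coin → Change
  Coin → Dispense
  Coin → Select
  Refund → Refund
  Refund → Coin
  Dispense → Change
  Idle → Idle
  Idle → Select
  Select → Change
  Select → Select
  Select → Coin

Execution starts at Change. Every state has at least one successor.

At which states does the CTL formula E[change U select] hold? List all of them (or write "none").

States satisfying change: {Change, Refund, Dispense, Idle}.
States satisfying select: {Change, Refund, Dispense, Idle}.
States satisfying E[change U select]: {Change, Refund, Dispense, Idle}.

{Change, Refund, Dispense, Idle}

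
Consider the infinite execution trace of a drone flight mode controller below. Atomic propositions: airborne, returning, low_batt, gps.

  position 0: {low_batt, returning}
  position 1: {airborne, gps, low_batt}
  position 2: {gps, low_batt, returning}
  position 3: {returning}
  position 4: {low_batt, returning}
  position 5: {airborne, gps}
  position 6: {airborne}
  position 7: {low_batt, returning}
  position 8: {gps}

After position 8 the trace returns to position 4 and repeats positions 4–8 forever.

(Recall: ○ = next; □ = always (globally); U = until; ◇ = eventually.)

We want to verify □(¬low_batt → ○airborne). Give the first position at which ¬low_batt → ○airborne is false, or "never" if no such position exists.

3

Check ¬low_batt → ○airborne at each position in order: 0 ✓, 1 ✓, 2 ✓.
At position 3 the labels are {returning} and the next position 4 has {low_batt, returning}, so ¬low_batt → ○airborne is false there. This is the first violation.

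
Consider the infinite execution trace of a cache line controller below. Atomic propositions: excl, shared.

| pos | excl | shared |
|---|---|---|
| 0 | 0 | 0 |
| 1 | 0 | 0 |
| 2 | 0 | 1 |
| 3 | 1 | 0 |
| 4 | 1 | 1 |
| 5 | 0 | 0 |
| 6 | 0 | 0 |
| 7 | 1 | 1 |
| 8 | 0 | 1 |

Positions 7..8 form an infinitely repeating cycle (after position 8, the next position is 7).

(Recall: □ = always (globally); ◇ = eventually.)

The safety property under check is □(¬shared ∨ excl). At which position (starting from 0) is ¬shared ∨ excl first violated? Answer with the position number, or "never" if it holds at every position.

Check ¬shared ∨ excl at each position in order: 0 ✓, 1 ✓.
At position 2 the labels are {shared}, so ¬shared ∨ excl is false there. This is the first violation.

2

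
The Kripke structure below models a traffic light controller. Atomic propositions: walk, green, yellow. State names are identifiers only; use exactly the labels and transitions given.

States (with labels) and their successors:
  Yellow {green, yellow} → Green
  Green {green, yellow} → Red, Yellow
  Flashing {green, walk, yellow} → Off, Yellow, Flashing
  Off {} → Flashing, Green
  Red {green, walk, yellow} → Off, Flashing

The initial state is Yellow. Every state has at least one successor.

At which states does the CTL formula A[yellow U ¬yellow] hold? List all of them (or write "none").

{Off}

States satisfying yellow: {Yellow, Green, Flashing, Red}.
States satisfying ¬yellow: {Off}.
States satisfying A[yellow U ¬yellow]: {Off}.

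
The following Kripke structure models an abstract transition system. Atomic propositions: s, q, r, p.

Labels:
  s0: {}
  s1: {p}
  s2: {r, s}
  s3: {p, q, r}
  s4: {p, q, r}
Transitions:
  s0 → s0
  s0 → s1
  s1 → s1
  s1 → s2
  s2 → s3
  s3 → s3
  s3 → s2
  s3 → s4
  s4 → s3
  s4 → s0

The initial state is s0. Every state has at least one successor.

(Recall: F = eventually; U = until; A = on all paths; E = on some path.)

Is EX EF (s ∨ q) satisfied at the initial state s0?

Yes

States satisfying EF (s ∨ q): {s0, s1, s2, s3, s4}.
States satisfying EX EF (s ∨ q): {s0, s1, s2, s3, s4}.
s0 ∈ Sat(EX EF (s ∨ q)).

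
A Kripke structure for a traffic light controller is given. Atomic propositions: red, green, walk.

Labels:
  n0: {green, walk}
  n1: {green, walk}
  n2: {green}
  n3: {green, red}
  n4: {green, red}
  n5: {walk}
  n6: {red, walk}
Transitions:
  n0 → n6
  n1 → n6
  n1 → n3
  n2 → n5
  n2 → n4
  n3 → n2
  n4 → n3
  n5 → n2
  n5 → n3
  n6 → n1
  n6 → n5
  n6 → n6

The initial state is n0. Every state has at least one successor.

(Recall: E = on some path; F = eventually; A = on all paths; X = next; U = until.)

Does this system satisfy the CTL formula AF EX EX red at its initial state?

Yes

States satisfying EX EX red: {n0, n1, n2, n3, n5, n6}.
States satisfying AF EX EX red: {n0, n1, n2, n3, n4, n5, n6}.
n0 ∈ Sat(AF EX EX red).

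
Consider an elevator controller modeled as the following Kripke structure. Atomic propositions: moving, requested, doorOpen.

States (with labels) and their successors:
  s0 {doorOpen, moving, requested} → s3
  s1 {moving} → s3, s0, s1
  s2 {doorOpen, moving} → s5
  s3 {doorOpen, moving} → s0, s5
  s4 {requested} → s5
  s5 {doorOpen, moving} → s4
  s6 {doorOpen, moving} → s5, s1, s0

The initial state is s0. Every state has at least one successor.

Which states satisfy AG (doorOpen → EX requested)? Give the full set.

{s4, s5}

States satisfying doorOpen → EX requested: {s1, s3, s4, s5, s6}.
States satisfying AG (doorOpen → EX requested): {s4, s5}.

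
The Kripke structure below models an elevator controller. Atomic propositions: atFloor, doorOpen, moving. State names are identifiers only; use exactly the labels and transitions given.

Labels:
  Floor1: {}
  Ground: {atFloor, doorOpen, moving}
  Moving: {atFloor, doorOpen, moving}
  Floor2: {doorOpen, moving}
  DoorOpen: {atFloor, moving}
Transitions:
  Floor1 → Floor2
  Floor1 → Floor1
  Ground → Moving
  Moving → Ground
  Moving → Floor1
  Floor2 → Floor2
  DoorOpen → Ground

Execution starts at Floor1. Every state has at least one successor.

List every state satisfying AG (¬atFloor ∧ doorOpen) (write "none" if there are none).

States satisfying ¬atFloor ∧ doorOpen: {Floor2}.
States satisfying AG (¬atFloor ∧ doorOpen): {Floor2}.

{Floor2}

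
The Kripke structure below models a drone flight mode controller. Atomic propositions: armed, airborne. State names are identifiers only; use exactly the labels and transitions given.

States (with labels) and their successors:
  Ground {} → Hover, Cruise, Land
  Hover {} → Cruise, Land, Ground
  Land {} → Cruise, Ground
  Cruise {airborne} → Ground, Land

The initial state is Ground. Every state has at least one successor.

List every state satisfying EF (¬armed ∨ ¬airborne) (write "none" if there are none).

{Ground, Hover, Land, Cruise}

States satisfying ¬armed ∨ ¬airborne: {Ground, Hover, Land, Cruise}.
States satisfying EF (¬armed ∨ ¬airborne): {Ground, Hover, Land, Cruise}.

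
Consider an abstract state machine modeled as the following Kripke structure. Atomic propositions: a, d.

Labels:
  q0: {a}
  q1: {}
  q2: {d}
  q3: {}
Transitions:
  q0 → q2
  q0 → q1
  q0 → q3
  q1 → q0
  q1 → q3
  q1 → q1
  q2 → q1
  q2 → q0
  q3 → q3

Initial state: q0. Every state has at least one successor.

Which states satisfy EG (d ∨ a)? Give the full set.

States satisfying d ∨ a: {q0, q2}.
States satisfying EG (d ∨ a): {q0, q2}.

{q0, q2}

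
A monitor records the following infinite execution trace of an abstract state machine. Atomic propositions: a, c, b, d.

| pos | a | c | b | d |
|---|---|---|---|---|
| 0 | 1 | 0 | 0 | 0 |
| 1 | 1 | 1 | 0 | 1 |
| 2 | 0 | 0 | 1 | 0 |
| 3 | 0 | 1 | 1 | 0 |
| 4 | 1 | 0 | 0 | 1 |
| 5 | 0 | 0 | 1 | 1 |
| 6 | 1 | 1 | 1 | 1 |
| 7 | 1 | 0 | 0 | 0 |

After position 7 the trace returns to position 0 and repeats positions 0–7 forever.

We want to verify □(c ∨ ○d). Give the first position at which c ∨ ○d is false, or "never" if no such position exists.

Check c ∨ ○d at each position in order: 0 ✓, 1 ✓.
At position 2 the labels are {b} and the next position 3 has {b, c}, so c ∨ ○d is false there. This is the first violation.

2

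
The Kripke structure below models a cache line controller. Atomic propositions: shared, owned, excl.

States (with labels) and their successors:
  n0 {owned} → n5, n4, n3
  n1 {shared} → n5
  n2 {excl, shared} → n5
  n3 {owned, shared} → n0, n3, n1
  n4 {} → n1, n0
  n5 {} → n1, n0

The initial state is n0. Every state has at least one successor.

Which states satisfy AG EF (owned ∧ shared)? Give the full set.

{n0, n1, n2, n3, n4, n5}

States satisfying EF (owned ∧ shared): {n0, n1, n2, n3, n4, n5}.
States satisfying AG EF (owned ∧ shared): {n0, n1, n2, n3, n4, n5}.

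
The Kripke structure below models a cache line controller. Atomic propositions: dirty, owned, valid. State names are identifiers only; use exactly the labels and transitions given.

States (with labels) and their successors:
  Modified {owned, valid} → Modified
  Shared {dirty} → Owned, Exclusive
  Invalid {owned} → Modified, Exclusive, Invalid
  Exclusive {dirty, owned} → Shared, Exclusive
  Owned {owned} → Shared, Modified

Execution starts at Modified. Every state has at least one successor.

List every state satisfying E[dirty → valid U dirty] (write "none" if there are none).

States satisfying dirty → valid: {Modified, Invalid, Owned}.
States satisfying dirty: {Shared, Exclusive}.
States satisfying E[dirty → valid U dirty]: {Shared, Invalid, Exclusive, Owned}.

{Shared, Invalid, Exclusive, Owned}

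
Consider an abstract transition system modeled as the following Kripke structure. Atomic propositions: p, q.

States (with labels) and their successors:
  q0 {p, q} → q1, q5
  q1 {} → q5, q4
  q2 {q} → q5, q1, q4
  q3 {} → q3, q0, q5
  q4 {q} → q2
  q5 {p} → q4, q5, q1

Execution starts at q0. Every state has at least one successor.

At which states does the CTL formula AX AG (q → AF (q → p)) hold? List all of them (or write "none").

none

States satisfying AG (q → AF (q → p)): ∅.
States satisfying AX AG (q → AF (q → p)): ∅.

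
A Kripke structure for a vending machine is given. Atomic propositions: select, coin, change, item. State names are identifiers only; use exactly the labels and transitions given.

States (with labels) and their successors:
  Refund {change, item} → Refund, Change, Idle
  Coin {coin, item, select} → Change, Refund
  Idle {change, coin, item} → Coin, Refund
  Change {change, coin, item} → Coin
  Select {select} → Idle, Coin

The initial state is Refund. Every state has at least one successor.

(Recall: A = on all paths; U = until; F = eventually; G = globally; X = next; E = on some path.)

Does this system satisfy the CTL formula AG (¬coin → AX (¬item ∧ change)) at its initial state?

States satisfying ¬coin → AX (¬item ∧ change): {Coin, Idle, Change}.
States satisfying AG (¬coin → AX (¬item ∧ change)): ∅.
Refund is reachable from Refund and violates ¬coin → AX (¬item ∧ change), so AG fails at Refund.
Refund ∉ Sat(AG (¬coin → AX (¬item ∧ change))).

No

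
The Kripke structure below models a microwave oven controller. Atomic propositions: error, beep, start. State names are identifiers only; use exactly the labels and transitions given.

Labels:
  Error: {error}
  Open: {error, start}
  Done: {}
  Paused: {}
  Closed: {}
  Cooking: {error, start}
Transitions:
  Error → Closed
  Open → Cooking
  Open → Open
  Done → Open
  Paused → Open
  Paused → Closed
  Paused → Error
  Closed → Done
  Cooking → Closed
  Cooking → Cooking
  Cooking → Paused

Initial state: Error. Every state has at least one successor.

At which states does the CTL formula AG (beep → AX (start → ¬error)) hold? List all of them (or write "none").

States satisfying beep → AX (start → ¬error): {Error, Open, Done, Paused, Closed, Cooking}.
States satisfying AG (beep → AX (start → ¬error)): {Error, Open, Done, Paused, Closed, Cooking}.

{Error, Open, Done, Paused, Closed, Cooking}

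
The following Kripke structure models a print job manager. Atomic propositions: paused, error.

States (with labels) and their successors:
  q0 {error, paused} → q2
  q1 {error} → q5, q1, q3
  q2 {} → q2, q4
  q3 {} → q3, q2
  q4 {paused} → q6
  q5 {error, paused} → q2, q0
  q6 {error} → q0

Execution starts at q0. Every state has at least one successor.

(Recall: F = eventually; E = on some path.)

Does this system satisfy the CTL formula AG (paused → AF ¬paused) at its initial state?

Yes

States satisfying paused → AF ¬paused: {q0, q1, q2, q3, q4, q5, q6}.
States satisfying AG (paused → AF ¬paused): {q0, q1, q2, q3, q4, q5, q6}.
Every state reachable from q0 satisfies paused → AF ¬paused.
q0 ∈ Sat(AG (paused → AF ¬paused)).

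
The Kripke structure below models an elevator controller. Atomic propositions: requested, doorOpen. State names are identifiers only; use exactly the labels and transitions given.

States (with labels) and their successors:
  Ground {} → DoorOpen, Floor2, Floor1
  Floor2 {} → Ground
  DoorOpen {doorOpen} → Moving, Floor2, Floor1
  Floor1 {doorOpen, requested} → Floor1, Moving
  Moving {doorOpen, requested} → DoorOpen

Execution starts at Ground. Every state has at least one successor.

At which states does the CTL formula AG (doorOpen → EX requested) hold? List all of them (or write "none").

none

States satisfying doorOpen → EX requested: {Ground, Floor2, DoorOpen, Floor1}.
States satisfying AG (doorOpen → EX requested): ∅.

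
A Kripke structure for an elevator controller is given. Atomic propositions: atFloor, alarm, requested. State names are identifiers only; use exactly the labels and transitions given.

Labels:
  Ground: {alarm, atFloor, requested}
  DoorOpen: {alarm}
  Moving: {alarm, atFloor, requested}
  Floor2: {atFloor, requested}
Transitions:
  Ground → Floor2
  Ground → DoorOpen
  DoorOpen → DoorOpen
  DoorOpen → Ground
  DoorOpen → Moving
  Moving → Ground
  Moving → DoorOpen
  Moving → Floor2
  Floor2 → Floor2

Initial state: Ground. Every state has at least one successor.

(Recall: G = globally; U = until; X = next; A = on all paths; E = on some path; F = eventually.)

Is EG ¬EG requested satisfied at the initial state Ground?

States satisfying ¬EG requested: {DoorOpen}.
States satisfying EG ¬EG requested: {DoorOpen}.
No suitable path/successor from Ground witnesses the formula.
Ground ∉ Sat(EG ¬EG requested).

Violated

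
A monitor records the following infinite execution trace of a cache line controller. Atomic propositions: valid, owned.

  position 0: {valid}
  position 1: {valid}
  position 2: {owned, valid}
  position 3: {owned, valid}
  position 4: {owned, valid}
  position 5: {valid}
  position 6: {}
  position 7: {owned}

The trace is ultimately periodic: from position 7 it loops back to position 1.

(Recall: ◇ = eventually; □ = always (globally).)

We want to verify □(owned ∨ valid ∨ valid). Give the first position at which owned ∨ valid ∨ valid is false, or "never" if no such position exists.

Check owned ∨ valid ∨ valid at each position in order: 0 ✓, 1 ✓, 2 ✓, 3 ✓, 4 ✓, 5 ✓.
At position 6 the labels are {}, so owned ∨ valid ∨ valid is false there. This is the first violation.

6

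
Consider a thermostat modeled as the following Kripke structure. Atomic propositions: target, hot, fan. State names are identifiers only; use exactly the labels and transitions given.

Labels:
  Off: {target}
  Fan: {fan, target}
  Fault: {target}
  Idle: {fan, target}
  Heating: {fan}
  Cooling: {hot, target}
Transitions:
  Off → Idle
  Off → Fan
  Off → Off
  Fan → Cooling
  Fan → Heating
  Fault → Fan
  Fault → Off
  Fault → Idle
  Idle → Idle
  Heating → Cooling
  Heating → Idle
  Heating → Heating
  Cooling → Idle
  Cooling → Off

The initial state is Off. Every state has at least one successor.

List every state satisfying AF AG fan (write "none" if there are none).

States satisfying AG fan: {Idle}.
States satisfying AF AG fan: {Idle}.

{Idle}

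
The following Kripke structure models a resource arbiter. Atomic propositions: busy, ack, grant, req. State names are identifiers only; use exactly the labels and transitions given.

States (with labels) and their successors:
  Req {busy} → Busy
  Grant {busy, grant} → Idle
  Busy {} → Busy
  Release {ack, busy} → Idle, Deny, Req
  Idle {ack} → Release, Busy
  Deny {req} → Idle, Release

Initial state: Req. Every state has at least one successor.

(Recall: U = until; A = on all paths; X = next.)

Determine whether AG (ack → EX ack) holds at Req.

Satisfied

States satisfying ack → EX ack: {Req, Grant, Busy, Release, Idle, Deny}.
States satisfying AG (ack → EX ack): {Req, Grant, Busy, Release, Idle, Deny}.
Every state reachable from Req satisfies ack → EX ack.
Req ∈ Sat(AG (ack → EX ack)).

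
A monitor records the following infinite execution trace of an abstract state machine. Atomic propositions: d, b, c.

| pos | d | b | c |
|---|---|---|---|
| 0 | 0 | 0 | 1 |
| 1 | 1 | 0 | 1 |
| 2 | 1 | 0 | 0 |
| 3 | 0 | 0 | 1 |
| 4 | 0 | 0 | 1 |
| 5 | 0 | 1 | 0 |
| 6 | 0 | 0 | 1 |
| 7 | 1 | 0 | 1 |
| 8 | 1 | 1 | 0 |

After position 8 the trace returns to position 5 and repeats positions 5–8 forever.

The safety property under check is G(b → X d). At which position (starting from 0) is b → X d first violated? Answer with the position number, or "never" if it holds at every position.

Check b → X d at each position in order: 0 ✓, 1 ✓, 2 ✓, 3 ✓, 4 ✓.
At position 5 the labels are {b} and the next position 6 has {c}, so b → X d is false there. This is the first violation.

5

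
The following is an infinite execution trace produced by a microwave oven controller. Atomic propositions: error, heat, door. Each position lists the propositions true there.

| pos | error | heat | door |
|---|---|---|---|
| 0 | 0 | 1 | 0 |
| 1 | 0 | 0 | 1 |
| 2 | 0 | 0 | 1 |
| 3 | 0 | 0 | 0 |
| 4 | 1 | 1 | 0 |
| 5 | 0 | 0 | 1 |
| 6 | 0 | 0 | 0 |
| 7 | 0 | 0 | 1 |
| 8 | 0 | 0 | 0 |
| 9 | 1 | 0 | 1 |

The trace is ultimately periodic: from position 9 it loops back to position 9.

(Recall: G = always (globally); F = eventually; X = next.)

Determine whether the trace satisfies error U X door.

Yes

Walking from position 0: X door first holds at position 0, and error holds at every earlier position along the way, so error U X door holds.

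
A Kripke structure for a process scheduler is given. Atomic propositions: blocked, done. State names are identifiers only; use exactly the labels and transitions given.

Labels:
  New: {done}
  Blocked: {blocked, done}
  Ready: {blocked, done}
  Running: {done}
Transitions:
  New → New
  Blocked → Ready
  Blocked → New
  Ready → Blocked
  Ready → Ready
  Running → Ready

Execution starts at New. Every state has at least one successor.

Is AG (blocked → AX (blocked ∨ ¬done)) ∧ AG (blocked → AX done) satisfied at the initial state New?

States satisfying blocked → AX (blocked ∨ ¬done): {New, Ready, Running}.
States satisfying AG (blocked → AX (blocked ∨ ¬done)): {New}.
States satisfying blocked → AX done: {New, Blocked, Ready, Running}.
States satisfying AG (blocked → AX done): {New, Blocked, Ready, Running}.
States satisfying AG (blocked → AX (blocked ∨ ¬done)) ∧ AG (blocked → AX done): {New}.
New ∈ Sat(AG (blocked → AX (blocked ∨ ¬done)) ∧ AG (blocked → AX done)).

Yes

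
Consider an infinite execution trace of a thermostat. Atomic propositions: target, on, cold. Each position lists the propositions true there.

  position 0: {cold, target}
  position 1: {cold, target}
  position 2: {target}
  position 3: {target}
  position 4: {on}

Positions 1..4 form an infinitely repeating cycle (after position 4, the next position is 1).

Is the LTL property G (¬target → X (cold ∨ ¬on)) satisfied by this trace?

Yes

¬target → X (cold ∨ ¬on) holds at every position 0..4, and those are all positions ever visited, so G (¬target → X (cold ∨ ¬on)) holds.
Positions where ¬target holds: 4.
Check X (cold ∨ ¬on) at each: 4→ok.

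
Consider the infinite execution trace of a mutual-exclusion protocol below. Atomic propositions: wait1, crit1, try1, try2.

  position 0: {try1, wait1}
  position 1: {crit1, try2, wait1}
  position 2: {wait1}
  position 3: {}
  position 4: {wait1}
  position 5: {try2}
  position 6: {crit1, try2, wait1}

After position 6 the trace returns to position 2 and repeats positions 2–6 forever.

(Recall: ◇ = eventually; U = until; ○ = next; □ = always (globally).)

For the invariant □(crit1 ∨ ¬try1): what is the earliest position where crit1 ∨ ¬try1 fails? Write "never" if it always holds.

At position 0 the labels are {try1, wait1}, so crit1 ∨ ¬try1 is false there. This is the first violation.

0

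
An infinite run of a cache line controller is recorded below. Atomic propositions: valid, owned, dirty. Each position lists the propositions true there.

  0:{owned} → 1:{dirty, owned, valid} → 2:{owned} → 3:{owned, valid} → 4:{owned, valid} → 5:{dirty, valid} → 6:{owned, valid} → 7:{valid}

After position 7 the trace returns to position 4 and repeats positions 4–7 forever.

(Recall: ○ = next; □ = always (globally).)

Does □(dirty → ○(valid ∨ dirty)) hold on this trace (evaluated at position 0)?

Violated

dirty → ○(valid ∨ dirty) must hold at every position from 0 onward. It fails at position 1, so □(dirty → ○(valid ∨ dirty)) is false.
Positions where dirty holds: 1, 5.
Check ○(valid ∨ dirty) at each: 1→fails, 5→ok.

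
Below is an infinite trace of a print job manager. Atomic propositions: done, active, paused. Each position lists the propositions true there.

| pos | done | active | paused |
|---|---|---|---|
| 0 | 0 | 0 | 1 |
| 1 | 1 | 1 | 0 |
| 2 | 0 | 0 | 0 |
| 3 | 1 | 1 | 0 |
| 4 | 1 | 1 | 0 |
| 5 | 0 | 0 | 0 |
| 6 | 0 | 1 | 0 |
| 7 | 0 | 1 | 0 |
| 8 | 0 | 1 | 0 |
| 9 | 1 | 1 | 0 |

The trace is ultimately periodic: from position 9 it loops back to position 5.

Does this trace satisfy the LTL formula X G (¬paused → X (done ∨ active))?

The position after 0 is 1; G (¬paused → X (done ∨ active)) is false there.

Violated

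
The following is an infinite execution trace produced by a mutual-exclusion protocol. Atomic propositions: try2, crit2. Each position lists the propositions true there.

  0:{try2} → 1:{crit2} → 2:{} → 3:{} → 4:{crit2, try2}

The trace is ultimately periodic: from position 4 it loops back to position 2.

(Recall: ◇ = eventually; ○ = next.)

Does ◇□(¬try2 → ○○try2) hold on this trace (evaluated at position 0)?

□(¬try2 → ○○try2) is false at every position 0..4, so it never becomes true and ◇□(¬try2 → ○○try2) fails.

Does not hold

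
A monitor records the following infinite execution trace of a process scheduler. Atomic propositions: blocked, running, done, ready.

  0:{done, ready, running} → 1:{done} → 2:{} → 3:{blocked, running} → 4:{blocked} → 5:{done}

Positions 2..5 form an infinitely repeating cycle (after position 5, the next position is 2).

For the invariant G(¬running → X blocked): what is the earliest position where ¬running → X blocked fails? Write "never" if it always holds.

1

Check ¬running → X blocked at each position in order: 0 ✓.
At position 1 the labels are {done} and the next position 2 has {}, so ¬running → X blocked is false there. This is the first violation.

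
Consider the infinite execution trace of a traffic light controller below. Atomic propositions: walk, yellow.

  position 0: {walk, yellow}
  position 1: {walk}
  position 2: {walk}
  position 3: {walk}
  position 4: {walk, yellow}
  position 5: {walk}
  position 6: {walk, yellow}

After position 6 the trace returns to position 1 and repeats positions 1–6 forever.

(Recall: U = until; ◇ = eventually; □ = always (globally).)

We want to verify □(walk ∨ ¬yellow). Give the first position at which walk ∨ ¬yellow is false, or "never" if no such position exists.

walk ∨ ¬yellow holds at every position 0..6, and those are all the positions the trace ever visits, so the invariant □(walk ∨ ¬yellow) is never violated.

never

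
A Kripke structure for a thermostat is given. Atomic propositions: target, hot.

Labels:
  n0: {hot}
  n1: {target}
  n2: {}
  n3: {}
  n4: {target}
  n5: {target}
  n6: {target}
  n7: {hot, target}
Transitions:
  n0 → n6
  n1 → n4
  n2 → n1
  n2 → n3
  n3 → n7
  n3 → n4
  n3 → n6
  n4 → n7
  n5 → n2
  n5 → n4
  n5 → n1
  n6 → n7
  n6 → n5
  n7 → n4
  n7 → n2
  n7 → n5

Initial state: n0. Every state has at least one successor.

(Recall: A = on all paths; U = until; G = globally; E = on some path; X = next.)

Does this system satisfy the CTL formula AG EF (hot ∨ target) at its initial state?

States satisfying EF (hot ∨ target): {n0, n1, n2, n3, n4, n5, n6, n7}.
States satisfying AG EF (hot ∨ target): {n0, n1, n2, n3, n4, n5, n6, n7}.
Every state reachable from n0 satisfies EF (hot ∨ target).
n0 ∈ Sat(AG EF (hot ∨ target)).

Yes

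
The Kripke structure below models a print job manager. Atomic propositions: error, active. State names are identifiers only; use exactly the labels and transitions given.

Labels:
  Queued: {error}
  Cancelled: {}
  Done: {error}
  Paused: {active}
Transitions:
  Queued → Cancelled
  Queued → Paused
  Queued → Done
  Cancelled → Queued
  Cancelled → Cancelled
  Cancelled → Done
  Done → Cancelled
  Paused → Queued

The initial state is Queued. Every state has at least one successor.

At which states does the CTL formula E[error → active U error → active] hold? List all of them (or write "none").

States satisfying error → active: {Cancelled, Paused}.
States satisfying E[error → active U error → active]: {Cancelled, Paused}.

{Cancelled, Paused}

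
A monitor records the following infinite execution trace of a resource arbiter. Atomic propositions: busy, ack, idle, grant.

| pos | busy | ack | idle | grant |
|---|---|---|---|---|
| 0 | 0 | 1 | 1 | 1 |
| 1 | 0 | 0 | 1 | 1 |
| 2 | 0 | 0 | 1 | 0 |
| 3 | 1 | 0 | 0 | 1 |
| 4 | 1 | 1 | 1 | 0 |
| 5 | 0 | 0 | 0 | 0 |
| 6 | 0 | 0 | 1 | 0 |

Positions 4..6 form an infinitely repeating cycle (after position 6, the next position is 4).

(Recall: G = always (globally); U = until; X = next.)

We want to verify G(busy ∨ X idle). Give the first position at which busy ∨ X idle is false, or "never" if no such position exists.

Check busy ∨ X idle at each position in order: 0 ✓, 1 ✓.
At position 2 the labels are {idle} and the next position 3 has {busy, grant}, so busy ∨ X idle is false there. This is the first violation.

2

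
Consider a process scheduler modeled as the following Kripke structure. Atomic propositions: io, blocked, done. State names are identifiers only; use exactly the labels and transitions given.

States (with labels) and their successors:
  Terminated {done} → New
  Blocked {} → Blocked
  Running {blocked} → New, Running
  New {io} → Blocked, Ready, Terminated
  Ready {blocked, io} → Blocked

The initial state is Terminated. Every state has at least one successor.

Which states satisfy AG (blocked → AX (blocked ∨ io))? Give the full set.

States satisfying blocked → AX (blocked ∨ io): {Terminated, Blocked, Running, New}.
States satisfying AG (blocked → AX (blocked ∨ io)): {Blocked}.

{Blocked}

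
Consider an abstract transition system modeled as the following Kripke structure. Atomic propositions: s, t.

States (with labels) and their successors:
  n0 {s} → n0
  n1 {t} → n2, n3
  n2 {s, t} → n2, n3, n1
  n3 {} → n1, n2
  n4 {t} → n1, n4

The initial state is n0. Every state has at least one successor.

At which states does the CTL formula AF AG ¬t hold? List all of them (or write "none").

States satisfying AG ¬t: {n0}.
States satisfying AF AG ¬t: {n0}.

{n0}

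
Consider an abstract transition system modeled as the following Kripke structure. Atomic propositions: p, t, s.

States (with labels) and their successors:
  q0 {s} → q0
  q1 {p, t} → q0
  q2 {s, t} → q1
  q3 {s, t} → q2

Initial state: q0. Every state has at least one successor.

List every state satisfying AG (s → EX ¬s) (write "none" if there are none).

none

States satisfying s → EX ¬s: {q1, q2}.
States satisfying AG (s → EX ¬s): ∅.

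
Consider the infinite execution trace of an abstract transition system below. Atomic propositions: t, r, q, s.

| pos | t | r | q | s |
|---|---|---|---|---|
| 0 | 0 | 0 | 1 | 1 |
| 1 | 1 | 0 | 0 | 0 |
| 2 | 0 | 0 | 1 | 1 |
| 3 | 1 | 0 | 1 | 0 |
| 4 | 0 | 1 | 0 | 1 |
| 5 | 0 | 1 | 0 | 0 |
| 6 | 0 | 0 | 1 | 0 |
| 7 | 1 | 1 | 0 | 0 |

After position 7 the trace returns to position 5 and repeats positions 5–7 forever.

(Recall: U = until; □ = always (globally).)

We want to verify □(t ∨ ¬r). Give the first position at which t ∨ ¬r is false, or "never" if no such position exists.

4

Check t ∨ ¬r at each position in order: 0 ✓, 1 ✓, 2 ✓, 3 ✓.
At position 4 the labels are {r, s}, so t ∨ ¬r is false there. This is the first violation.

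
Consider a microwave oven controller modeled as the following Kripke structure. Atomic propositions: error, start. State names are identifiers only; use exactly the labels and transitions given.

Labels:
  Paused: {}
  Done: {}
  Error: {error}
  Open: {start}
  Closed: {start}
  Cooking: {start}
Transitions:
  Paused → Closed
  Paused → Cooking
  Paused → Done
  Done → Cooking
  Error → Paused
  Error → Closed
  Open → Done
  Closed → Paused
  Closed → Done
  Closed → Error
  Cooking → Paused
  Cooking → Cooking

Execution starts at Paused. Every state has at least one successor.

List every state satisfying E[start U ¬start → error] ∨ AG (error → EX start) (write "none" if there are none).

{Paused, Done, Error, Open, Closed, Cooking}

States satisfying start: {Open, Closed, Cooking}.
States satisfying ¬start → error: {Error, Open, Closed, Cooking}.
States satisfying E[start U ¬start → error]: {Error, Open, Closed, Cooking}.
States satisfying error → EX start: {Paused, Done, Error, Open, Closed, Cooking}.
States satisfying AG (error → EX start): {Paused, Done, Error, Open, Closed, Cooking}.
States satisfying E[start U ¬start → error] ∨ AG (error → EX start): {Paused, Done, Error, Open, Closed, Cooking}.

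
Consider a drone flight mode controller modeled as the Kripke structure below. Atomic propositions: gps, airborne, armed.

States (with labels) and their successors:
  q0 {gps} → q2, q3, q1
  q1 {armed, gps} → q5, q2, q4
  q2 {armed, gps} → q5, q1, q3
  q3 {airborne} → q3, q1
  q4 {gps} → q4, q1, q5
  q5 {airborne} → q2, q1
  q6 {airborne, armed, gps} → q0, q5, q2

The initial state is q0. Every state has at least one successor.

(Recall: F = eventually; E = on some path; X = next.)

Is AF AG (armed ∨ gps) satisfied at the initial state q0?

Does not hold

States satisfying AG (armed ∨ gps): ∅.
States satisfying AF AG (armed ∨ gps): ∅.
There is a path from q0 along which AG (armed ∨ gps) never holds.
q0 ∉ Sat(AF AG (armed ∨ gps)).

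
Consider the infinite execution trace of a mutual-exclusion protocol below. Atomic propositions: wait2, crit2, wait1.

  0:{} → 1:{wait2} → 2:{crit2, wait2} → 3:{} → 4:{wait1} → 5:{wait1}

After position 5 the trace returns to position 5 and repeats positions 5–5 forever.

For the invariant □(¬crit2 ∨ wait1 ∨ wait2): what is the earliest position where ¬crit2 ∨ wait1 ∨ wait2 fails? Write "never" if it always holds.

never

¬crit2 ∨ wait1 ∨ wait2 holds at every position 0..5, and those are all the positions the trace ever visits, so the invariant □(¬crit2 ∨ wait1 ∨ wait2) is never violated.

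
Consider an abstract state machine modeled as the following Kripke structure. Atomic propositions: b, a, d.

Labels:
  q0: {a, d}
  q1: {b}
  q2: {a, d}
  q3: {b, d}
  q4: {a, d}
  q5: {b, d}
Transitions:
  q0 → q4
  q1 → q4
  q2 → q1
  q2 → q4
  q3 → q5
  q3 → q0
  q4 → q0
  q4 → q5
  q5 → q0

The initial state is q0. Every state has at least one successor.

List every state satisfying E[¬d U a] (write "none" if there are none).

{q0, q1, q2, q4}

States satisfying ¬d: {q1}.
States satisfying a: {q0, q2, q4}.
States satisfying E[¬d U a]: {q0, q1, q2, q4}.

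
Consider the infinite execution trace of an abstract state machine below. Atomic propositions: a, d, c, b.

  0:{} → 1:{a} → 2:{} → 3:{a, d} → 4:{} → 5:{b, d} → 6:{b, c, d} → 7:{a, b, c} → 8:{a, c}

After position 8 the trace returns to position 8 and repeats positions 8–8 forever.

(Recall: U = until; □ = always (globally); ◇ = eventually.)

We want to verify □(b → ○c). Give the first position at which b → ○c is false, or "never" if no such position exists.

never

b → ○c holds at every position 0..8, and those are all the positions the trace ever visits, so the invariant □(b → ○c) is never violated.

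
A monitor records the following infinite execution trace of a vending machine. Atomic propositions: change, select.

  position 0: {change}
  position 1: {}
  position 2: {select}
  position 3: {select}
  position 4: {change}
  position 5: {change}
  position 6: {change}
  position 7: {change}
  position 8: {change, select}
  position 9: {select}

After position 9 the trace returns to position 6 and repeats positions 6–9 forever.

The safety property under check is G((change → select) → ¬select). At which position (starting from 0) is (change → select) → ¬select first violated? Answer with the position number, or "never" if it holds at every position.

2

Check (change → select) → ¬select at each position in order: 0 ✓, 1 ✓.
At position 2 the labels are {select}, so (change → select) → ¬select is false there. This is the first violation.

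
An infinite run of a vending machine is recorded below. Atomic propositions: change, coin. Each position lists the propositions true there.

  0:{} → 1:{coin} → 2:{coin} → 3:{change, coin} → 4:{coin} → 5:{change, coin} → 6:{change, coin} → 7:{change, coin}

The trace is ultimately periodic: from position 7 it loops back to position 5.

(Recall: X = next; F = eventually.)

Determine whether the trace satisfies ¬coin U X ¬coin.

No

Walking from position 0: at position 1, X ¬coin has not yet held and ¬coin fails, so ¬coin U X ¬coin is false.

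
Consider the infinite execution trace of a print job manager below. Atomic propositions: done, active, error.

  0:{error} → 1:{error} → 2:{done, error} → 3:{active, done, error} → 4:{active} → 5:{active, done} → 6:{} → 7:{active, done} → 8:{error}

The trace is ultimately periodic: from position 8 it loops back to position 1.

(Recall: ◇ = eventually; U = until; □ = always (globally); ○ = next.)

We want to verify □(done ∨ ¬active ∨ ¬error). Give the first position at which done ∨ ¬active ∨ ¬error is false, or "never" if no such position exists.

done ∨ ¬active ∨ ¬error holds at every position 0..8, and those are all the positions the trace ever visits, so the invariant □(done ∨ ¬active ∨ ¬error) is never violated.

never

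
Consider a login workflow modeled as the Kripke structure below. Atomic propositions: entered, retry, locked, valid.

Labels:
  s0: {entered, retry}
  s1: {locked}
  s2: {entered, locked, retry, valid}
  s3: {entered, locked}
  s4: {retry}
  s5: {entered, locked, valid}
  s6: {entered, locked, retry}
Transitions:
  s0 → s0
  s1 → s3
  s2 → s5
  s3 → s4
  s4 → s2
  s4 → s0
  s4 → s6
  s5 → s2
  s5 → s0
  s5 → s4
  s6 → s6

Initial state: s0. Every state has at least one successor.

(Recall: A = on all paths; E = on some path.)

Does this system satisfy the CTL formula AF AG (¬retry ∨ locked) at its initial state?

States satisfying AG (¬retry ∨ locked): {s6}.
States satisfying AF AG (¬retry ∨ locked): {s6}.
There is a path from s0 along which AG (¬retry ∨ locked) never holds.
s0 ∉ Sat(AF AG (¬retry ∨ locked)).

No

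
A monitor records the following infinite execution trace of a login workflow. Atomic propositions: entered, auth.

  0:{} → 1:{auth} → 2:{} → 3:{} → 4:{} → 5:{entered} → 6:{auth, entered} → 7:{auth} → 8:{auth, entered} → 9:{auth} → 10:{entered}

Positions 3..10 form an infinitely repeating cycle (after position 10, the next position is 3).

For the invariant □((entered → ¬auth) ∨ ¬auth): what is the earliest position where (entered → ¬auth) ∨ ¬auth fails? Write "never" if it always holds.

6

Check (entered → ¬auth) ∨ ¬auth at each position in order: 0 ✓, 1 ✓, 2 ✓, 3 ✓, 4 ✓, 5 ✓.
At position 6 the labels are {auth, entered}, so (entered → ¬auth) ∨ ¬auth is false there. This is the first violation.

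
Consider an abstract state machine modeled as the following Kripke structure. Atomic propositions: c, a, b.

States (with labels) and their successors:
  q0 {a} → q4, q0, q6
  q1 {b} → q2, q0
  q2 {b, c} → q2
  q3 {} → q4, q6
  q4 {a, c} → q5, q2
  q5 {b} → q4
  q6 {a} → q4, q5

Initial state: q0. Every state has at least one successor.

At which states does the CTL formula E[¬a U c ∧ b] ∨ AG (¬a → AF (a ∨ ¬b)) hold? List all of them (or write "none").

{q1, q2}

States satisfying ¬a: {q1, q2, q3, q5}.
States satisfying c ∧ b: {q2}.
States satisfying E[¬a U c ∧ b]: {q1, q2}.
States satisfying ¬a → AF (a ∨ ¬b): {q0, q3, q4, q5, q6}.
States satisfying AG (¬a → AF (a ∨ ¬b)): ∅.
States satisfying E[¬a U c ∧ b] ∨ AG (¬a → AF (a ∨ ¬b)): {q1, q2}.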